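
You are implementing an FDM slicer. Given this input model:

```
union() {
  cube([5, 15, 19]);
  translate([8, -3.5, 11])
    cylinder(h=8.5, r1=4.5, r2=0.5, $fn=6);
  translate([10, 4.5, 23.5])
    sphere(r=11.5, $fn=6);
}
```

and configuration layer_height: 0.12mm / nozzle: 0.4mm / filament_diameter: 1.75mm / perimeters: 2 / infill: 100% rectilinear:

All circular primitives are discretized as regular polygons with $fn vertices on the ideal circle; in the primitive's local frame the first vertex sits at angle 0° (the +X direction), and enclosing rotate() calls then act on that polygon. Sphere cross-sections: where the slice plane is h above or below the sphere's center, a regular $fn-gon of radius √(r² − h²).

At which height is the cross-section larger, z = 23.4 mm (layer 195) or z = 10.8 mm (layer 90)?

Layer 195 (z = 23.4): the cube does not reach this height (z outside [0, 19]); the cone at (8, -3.5) is not intersected at this z (z outside [11, 19.5]); the r=11.5 sphere at (10, 4.5) contributes a regular 6-gon of circumradius √(11.5²−0.1²) = 11.500 (area = (6/2)·11.500²·sin(360°/6) = 343.57 mm²); Combining (union): only the r=11.5 sphere at (10, 4.5) is present, so the union is just that shape — area = 343.57 mm². So its area = 343.57 mm². Layer 90 (z = 10.8): the cube is present — its section is the full 5×15 rectangle (area 75.00 mm²); the cone at (8, -3.5) is absent (z outside [11, 19.5]); the sphere at (10, 4.5) does not reach this height (|z−center|=12.700 > r=11.5); Taking the union: only the 5×15 cube is present, so the union is just that shape — area = 75.00 mm². So its area = 75.00 mm². Layer 195 is larger (343.57 vs 75.00 mm²).

layer 195 (z = 23.4 mm)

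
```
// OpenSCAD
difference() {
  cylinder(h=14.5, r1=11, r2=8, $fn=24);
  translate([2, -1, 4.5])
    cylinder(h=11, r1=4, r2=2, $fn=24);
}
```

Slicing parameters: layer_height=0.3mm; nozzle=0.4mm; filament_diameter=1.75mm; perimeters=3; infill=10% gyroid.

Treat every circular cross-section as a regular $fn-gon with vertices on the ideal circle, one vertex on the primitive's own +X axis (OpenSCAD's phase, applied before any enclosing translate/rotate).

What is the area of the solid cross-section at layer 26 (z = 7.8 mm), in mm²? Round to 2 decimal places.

237.72 mm²

At z = 7.8 mm: the cone contributes a regular 24-gon of circumradius 9.386 (interpolated between r1=11 and r2=8 at t=0.538) (area = (24/2)·9.386²·sin(360°/24) = 273.63 mm²); the cone at (2, -1) (r1=4→r2=2) has section circumradius 3.400 here — a regular 24-gon (area = (24/2)·3.400²·sin(360°/24) = 35.90 mm²); Subtracting the remaining from the first: starting from the cone (273.63 mm²), the cone at (2, -1) lies wholly inside it (removes its full 35.90 mm² and its 21.30 mm outline becomes a hole wall) — area = 237.72 mm². Overall, the cross-section is one region with 1 hole. Net area = 237.72 mm².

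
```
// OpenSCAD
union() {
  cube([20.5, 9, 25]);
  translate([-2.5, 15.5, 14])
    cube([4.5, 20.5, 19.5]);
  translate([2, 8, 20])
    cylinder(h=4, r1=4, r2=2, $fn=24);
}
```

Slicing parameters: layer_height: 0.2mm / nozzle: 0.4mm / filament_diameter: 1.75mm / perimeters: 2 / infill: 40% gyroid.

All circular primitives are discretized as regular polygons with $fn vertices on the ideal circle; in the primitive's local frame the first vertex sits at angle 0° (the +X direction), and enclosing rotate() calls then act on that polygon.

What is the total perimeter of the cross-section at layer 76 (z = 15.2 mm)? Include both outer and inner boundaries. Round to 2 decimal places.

109.00 mm

At z = 15.2 mm: the cube (footprint 20.5×9) is included at this height (perimeter 59.00 mm); the cube at (-2.5, 15.5) is present — its section is the full 4.5×20.5 rectangle (perimeter 50.00 mm); the cone at (2, 8) is not intersected at this z (z outside [20, 24]); Merging all regions: the 2 present regions are separate (no shared area or edge), so areas and boundary lengths simply add and each stays a separate island — boundary = 109.00 mm. Overall, the cross-section has 2 separate islands. Total boundary length (outer) = 109.00 mm.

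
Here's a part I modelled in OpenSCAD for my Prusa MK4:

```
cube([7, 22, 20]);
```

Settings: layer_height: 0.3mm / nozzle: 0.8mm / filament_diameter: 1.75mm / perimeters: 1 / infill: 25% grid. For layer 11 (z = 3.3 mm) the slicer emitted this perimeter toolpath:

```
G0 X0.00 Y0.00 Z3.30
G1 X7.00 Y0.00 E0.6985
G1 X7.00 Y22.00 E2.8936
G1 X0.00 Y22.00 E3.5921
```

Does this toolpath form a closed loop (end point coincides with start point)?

no

Start point (G0): (0.00, 0.00). End point (last G1): the path does not return to the start — open.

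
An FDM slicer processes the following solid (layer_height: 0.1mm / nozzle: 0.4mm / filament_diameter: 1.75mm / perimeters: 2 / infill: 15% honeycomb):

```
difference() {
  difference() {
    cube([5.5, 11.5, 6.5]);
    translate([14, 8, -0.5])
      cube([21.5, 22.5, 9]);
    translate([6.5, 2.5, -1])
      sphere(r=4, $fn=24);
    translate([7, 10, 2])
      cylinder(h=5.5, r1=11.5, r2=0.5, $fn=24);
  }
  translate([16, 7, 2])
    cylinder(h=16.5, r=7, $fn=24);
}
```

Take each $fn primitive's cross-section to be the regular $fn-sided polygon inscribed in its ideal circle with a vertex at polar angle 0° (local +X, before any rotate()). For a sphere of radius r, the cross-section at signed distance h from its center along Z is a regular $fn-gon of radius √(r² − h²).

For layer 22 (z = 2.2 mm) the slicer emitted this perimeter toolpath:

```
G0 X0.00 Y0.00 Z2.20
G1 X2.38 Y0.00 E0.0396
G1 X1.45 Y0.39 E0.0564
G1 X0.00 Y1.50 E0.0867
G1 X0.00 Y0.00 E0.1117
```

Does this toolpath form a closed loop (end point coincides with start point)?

Start point (G0): (0.00, 0.00). End point (last G1): the path returns to the start — closed.

yes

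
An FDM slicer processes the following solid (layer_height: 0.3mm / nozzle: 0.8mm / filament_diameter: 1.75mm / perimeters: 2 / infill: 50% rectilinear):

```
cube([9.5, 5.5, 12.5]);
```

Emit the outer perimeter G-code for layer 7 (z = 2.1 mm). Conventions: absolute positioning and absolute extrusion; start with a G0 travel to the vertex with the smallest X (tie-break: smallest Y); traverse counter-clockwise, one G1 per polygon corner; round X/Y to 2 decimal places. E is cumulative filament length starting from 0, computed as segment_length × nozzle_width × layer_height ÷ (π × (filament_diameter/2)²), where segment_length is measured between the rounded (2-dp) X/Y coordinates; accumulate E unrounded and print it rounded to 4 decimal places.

At z = 2.1 mm: the cube is present — its section is the full 9.5×5.5 rectangle. The outline is a single polygon with 4 vertices. Extrusion per mm of travel: 0.8 × 0.3 / (π × 0.875²) = 0.099780. Accumulating E over each segment gives final E = 2.9934.

G0 X0.00 Y0.00 Z2.10
G1 X9.50 Y0.00 E0.9479
G1 X9.50 Y5.50 E1.4967
G1 X0.00 Y5.50 E2.4446
G1 X0.00 Y0.00 E2.9934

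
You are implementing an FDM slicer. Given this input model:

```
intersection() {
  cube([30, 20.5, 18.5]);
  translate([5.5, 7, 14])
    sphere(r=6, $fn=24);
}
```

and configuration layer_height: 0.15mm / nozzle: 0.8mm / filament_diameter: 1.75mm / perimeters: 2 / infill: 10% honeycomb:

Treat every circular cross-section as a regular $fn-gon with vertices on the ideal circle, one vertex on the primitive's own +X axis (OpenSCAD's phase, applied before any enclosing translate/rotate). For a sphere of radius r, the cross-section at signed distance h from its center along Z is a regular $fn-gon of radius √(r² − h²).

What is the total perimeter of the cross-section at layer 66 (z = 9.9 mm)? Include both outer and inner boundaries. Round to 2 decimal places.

27.45 mm

At z = 9.9 mm: the cube (footprint 30×20.5) is included at this height (perimeter 101.00 mm); the r=6 sphere at (5.5, 7) slices to a regular 24-gon of circumradius 4.381 (√(r²−h²) with h=4.1 from center) (perimeter = 2·24·4.381·sin(180°/24) = 27.45 mm); After intersecting: the r=6 sphere at (5.5, 7) lies inside the 30×20.5 cube, so the common part is the r=6 sphere at (5.5, 7) itself — boundary = 27.45 mm. Overall, the cross-section is a single solid region. Total boundary length (outer) = 27.45 mm.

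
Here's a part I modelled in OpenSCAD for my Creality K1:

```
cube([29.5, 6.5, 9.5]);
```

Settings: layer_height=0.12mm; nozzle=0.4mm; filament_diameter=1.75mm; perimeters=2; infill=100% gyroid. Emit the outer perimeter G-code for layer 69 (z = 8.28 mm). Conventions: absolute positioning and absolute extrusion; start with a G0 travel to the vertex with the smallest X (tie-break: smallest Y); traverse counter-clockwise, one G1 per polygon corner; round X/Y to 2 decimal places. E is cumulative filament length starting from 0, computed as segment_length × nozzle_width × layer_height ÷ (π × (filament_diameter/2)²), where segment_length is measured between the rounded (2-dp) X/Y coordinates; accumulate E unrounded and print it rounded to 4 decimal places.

At z = 8.28 mm: the cube (footprint 29.5×6.5) is included at this height. The outline is a single polygon with 4 vertices. Extrusion per mm of travel: 0.4 × 0.12 / (π × 0.875²) = 0.019956. Accumulating E over each segment gives final E = 1.4368.

G0 X0.00 Y0.00 Z8.28
G1 X29.50 Y0.00 E0.5887
G1 X29.50 Y6.50 E0.7184
G1 X0.00 Y6.50 E1.3071
G1 X0.00 Y0.00 E1.4368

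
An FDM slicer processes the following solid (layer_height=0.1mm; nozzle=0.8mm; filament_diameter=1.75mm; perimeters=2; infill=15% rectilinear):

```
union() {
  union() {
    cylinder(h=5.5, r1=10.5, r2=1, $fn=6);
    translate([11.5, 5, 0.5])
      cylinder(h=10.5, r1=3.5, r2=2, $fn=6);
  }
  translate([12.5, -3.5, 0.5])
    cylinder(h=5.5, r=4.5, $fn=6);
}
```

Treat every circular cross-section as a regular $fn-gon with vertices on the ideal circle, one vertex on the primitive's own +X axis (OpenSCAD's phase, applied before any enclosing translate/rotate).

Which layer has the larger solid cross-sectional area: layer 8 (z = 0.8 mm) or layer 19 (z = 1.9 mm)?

Layer 8 (z = 0.8): the cone: at t=0.145 of its height the radius interpolates to r₁+(r₂−r₁)t = 9.118, giving a regular 6-gon of that circumradius (area = (6/2)·9.118²·sin(360°/6) = 216.01 mm²); the cone at (11.5, 5) (r1=3.5→r2=2) has section circumradius 3.457 here — a regular 6-gon (area = (6/2)·3.457²·sin(360°/6) = 31.05 mm²); Merging all regions: the 2 present regions are separate (no shared area or edge), so areas and boundary lengths simply add and each stays a separate island — area = 247.06 mm²; the cylinder at (12.5, -3.5): section is a regular 6-gon, circumradius r=4.5 (area = (6/2)·4.500²·sin(360°/6) = 52.61 mm²); Merging all regions: the 2 present regions are separate (no shared area or edge), so areas and boundary lengths simply add and each stays a separate island — area = 299.67 mm². So its area = 299.67 mm². Layer 19 (z = 1.9): the cone contributes a regular 6-gon of circumradius 7.218 (interpolated between r1=10.5 and r2=1 at t=0.345) (area = (6/2)·7.218²·sin(360°/6) = 135.37 mm²); the cone at (11.5, 5) contributes a regular 6-gon of circumradius 3.300 (interpolated between r1=3.5 and r2=2 at t=0.133) (area = (6/2)·3.300²·sin(360°/6) = 28.29 mm²); Combining (union): the 2 present regions are separate (no shared area or edge), so areas and boundary lengths simply add and each stays a separate island — area = 163.66 mm²; the r=4.5 cylinder at (12.5, -3.5) gives a regular 6-gon of circumradius 4.5 (constant along its height) (area = (6/2)·4.500²·sin(360°/6) = 52.61 mm²); Merging all regions: the 2 present regions are separate (no shared area or edge), so areas and boundary lengths simply add and each stays a separate island — area = 216.27 mm². So its area = 216.27 mm². Layer 8 is larger (299.67 vs 216.27 mm²).

layer 8 (z = 0.8 mm)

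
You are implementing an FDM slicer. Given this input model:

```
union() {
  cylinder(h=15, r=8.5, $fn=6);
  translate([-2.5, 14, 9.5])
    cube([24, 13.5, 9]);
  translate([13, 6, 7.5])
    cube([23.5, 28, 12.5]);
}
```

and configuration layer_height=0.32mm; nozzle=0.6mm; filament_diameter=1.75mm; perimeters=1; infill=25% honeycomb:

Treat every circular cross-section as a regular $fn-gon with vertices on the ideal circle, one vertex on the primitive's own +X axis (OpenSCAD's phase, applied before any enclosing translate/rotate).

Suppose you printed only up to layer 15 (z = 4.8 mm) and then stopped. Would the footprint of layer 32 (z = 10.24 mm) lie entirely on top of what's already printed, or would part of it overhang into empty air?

part overhangs

Compare the two slices. At z = 4.8: the cylinder: section is a regular 6-gon, circumradius r=8.5 (area = (6/2)·8.500²·sin(360°/6) = 187.71 mm²); the cube at (-2.5, 14) is absent (z outside [9.5, 18.5]); the cube at (13, 6) is not intersected at this z (z outside [7.5, 20]); Merging all regions: only the r=8.5 cylinder is present, so the union is just that shape — area = 187.71 mm². At z = 10.24: the r=8.5 cylinder gives a regular 6-gon of circumradius 8.5 (constant along its height) (area = (6/2)·8.500²·sin(360°/6) = 187.71 mm²); the cube at (-2.5, 14) (footprint 24×13.5) is included at this height (area 324.00 mm²); the 23.5×28 cube at (13, 6) contributes its full rectangle (area 658.00 mm²); Combining (union): the regions partially overlap — summed areas 1169.71 mm² minus the doubly-counted overlap 114.75 mm² gives 1054.96 mm² — area = 1054.96 mm². Checking containment: at z = 10.24 the cross-section extends beyond the z = 4.8 cross-section by about 867.25 mm².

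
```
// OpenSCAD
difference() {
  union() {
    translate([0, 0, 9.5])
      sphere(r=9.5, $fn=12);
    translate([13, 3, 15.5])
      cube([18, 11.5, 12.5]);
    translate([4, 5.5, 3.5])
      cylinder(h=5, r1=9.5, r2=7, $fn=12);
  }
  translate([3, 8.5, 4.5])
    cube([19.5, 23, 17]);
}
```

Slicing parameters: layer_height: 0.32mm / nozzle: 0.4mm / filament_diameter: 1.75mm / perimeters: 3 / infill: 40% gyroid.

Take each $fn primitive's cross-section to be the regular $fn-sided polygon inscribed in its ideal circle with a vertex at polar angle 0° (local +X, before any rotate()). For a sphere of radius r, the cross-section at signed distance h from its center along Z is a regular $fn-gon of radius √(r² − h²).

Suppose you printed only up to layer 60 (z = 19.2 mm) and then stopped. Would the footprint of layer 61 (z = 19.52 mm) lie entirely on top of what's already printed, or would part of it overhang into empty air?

Compare the two slices. At z = 19.2: the sphere is not intersected at this z (|z−center|=9.700 > r=9.5); the cube at (13, 3) (footprint 18×11.5) is included at this height (area 207.00 mm²); the cone at (4, 5.5) does not reach this height (z outside [3.5, 8.5]); Taking the union: only the 18×11.5 cube at (13, 3) is present, so the union is just that shape — area = 207.00 mm²; the cube at (3, 8.5) is present — its section is the full 19.5×23 rectangle (area 448.50 mm²); Subtracting the remaining from the first: starting from the result so far (207.00 mm²), the 19.5×23 cube at (3, 8.5) partially overlaps it — only the 57.00 mm² overlap (of its 448.50 mm²) is removed, clipping the outline — area = 150.00 mm². At z = 19.52: the sphere is absent (|z−center|=10.020 > r=9.5); the cube at (13, 3) is present — its section is the full 18×11.5 rectangle (area 207.00 mm²); the cone at (4, 5.5) is not intersected at this z (z outside [3.5, 8.5]); Merging all regions: only the 18×11.5 cube at (13, 3) is present, so the union is just that shape — area = 207.00 mm²; the cube at (3, 8.5) is present — its section is the full 19.5×23 rectangle (area 448.50 mm²); After the difference (first − rest): starting from the result so far (207.00 mm²), the 19.5×23 cube at (3, 8.5) partially overlaps it — only the 57.00 mm² overlap (of its 448.50 mm²) is removed, clipping the outline — area = 150.00 mm². Checking containment: the cross-section at z = 19.52 is a subset of the cross-section at z = 19.2.

entirely on top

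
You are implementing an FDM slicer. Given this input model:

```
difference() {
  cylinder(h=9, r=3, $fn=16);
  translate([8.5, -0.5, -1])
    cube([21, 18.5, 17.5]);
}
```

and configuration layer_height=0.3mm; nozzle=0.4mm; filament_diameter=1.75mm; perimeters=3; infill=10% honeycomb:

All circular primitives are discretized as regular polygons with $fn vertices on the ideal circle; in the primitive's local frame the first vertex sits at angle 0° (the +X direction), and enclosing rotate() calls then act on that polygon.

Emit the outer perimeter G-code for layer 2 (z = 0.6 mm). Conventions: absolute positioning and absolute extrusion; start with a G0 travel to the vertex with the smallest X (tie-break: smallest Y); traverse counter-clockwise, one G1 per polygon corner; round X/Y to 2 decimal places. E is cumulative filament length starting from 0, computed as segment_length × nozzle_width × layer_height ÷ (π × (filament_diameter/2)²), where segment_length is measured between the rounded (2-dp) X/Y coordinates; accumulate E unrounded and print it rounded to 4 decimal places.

G0 X-3.00 Y0.00 Z0.60
G1 X-2.77 Y-1.15 E0.0585
G1 X-2.12 Y-2.12 E0.1168
G1 X-1.15 Y-2.77 E0.1750
G1 X0.00 Y-3.00 E0.2335
G1 X1.15 Y-2.77 E0.2920
G1 X2.12 Y-2.12 E0.3503
G1 X2.77 Y-1.15 E0.4085
G1 X3.00 Y0.00 E0.4671
G1 X2.77 Y1.15 E0.5256
G1 X2.12 Y2.12 E0.5838
G1 X1.15 Y2.77 E0.6421
G1 X0.00 Y3.00 E0.7006
G1 X-1.15 Y2.77 E0.7591
G1 X-2.12 Y2.12 E0.8173
G1 X-2.77 Y1.15 E0.8756
G1 X-3.00 Y0.00 E0.9341

At z = 0.6 mm: the r=3 cylinder contributes a regular 16-gon of circumradius 3; the cube at (8.5, -0.5) (footprint 21×18.5) is included at this height; Taking the first minus the rest: starting from the r=3 cylinder, the 21×18.5 cube at (8.5, -0.5) misses the remaining region (no effect) — 1 connected region. The outline is a single polygon with 16 vertices. Extrusion per mm of travel: 0.4 × 0.3 / (π × 0.875²) = 0.049890. Accumulating E over each segment gives final E = 0.9341.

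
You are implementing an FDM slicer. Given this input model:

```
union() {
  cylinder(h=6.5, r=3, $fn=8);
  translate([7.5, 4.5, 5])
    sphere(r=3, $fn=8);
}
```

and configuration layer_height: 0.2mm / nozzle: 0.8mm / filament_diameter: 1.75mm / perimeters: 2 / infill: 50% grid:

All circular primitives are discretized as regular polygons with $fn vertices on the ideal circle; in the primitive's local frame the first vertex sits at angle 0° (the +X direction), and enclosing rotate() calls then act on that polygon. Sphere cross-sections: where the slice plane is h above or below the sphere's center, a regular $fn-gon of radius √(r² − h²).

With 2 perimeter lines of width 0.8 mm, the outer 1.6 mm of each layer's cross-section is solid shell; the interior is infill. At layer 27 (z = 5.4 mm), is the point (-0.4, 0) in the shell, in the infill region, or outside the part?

infill

At z = 5.4 mm: the r=3 cylinder gives a regular 8-gon of circumradius 3 (constant along its height); the sphere at (7.5, 4.5): section is a regular 8-gon, circumradius = √(r²−h²) = √(3²−0.4²) = 2.973; Taking the union: the 2 present regions are separate (no shared area or edge), so areas and boundary lengths simply add and each stays a separate island — 2 connected regions. Overall, the cross-section has 2 separate islands. The nearest boundary edge runs (-2.12, -2.12)→(-3.00, 0.00); distance from the point to it = 2.40 mm. (Shell/infill is judged within the island containing the point — the largest one.) The point is inside the cross-section and 2.40 mm from the nearest boundary — more than the 1.6 mm shell width (2 × 0.8), so it's in the infill interior.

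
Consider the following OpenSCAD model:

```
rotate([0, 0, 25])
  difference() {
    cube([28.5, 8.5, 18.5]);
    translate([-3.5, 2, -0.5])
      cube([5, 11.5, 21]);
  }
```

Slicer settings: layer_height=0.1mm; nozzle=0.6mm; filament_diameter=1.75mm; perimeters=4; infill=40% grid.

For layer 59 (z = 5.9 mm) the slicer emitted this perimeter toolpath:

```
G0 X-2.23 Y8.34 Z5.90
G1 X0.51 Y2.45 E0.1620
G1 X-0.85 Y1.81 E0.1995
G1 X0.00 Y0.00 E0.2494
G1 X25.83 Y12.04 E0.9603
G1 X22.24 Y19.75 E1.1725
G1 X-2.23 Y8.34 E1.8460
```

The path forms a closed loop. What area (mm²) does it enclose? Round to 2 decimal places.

Apply the shoelace formula to the sequence of (X, Y) vertices; enclosed area = 232.59 mm².

232.59 mm²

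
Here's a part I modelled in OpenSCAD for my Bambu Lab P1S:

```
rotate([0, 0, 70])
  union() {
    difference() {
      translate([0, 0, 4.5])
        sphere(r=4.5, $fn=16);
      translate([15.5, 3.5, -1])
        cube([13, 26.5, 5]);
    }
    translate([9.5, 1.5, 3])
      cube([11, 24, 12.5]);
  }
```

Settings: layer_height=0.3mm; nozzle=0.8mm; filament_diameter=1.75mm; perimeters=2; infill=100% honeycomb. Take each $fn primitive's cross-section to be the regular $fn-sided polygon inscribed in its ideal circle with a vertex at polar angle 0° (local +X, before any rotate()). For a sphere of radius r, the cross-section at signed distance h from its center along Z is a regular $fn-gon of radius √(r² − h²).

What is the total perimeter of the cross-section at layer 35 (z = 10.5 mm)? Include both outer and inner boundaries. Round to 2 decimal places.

70.00 mm

At z = 10.5 mm: the sphere does not reach this height (|z−center|=6.000 > r=4.5); the cube at (15.5, 3.5) is not intersected at this z (z outside [-1, 4]); Subtracting the remaining from the first: the first operand is absent here, so nothing remains; the cube at (9.5, 1.5) (footprint 11×24) is included at this height (perimeter 70.00 mm); Combining (union): only the 11×24 cube at (9.5, 1.5) is present, so the union is just that shape — boundary = 70.00 mm; (rotated 70° about Z; rotation is an isometry so areas/perimeters/island counts are preserved). Overall, the cross-section is a single solid region. Total boundary length (outer) = 70.00 mm.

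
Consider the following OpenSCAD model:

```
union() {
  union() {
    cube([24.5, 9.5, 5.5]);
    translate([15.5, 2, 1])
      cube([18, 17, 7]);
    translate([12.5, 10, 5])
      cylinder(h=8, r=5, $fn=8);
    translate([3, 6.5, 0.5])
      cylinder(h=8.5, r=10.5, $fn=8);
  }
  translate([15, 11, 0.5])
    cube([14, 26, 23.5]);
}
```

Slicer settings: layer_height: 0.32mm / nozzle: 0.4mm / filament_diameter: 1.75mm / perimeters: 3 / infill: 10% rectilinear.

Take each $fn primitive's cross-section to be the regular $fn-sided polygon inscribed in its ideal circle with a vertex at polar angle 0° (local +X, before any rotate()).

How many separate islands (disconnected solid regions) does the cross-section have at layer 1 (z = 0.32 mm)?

At z = 0.32 mm: the cube is present — its section is the full 24.5×9.5 rectangle; the cube at (15.5, 2) is not intersected at this z (z outside [1, 8]); the cylinder at (12.5, 10) is absent (z outside [5, 13]); the cylinder at (3, 6.5) is not intersected at this z (z outside [0.5, 9]); Taking the union: only the 24.5×9.5 cube is present, so the union is just that shape — 1 connected region; the cube at (15, 11) is absent (z outside [0.5, 24]); Combining (union): only the result so far is present, so the union is just that shape — 1 connected region. Overall, the cross-section is a single solid region. Island count = 1.

1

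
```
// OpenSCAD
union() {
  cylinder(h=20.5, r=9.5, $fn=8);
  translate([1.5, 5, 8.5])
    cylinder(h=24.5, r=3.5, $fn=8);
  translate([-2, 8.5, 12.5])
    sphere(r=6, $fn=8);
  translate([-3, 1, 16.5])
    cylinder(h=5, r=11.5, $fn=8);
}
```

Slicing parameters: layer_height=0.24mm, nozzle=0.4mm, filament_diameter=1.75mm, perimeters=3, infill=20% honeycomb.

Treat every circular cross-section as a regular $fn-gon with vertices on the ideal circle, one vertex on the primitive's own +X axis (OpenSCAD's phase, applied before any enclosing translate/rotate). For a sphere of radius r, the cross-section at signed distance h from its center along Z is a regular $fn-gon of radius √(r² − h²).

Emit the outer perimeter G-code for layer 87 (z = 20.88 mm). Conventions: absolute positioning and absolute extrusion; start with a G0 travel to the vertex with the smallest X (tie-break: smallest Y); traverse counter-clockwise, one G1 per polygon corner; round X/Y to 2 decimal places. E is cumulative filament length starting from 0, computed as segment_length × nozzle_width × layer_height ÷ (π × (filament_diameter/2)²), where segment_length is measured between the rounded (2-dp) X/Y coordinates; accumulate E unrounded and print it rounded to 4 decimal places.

G0 X-14.50 Y1.00 Z20.88
G1 X-11.13 Y-7.13 E0.3513
G1 X-3.00 Y-10.50 E0.7025
G1 X5.13 Y-7.13 E1.0538
G1 X8.50 Y1.00 E1.4050
G1 X5.13 Y9.13 E1.7563
G1 X-3.00 Y12.50 E2.1075
G1 X-11.13 Y9.13 E2.4588
G1 X-14.50 Y1.00 E2.8101

At z = 20.88 mm: the cylinder does not reach this height (z outside [0, 20.5]); the cylinder at (1.5, 5): section is a regular 8-gon, circumradius r=3.5; the sphere at (-2, 8.5) is not intersected at this z (|z−center|=8.380 > r=6); the r=11.5 cylinder at (-3, 1) contributes a regular 8-gon of circumradius 11.5; Taking the union: the r=3.5 cylinder at (1.5, 5) lies entirely inside the r=11.5 cylinder at (-3, 1), so the union is just the r=11.5 cylinder at (-3, 1) — 1 connected region. The outline is a single polygon with 8 vertices. Extrusion per mm of travel: 0.4 × 0.24 / (π × 0.875²) = 0.039912. Accumulating E over each segment gives final E = 2.8101.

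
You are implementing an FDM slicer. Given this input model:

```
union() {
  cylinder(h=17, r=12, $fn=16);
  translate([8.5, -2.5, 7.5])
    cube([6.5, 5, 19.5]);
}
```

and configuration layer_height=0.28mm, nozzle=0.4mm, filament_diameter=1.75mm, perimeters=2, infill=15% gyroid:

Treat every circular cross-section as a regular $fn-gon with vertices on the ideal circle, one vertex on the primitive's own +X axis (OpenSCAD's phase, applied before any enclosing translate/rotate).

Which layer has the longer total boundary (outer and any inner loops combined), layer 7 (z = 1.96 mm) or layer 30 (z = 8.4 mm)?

layer 30 (z = 8.4 mm)

Layer 7 (z = 1.96): the r=12 cylinder contributes a regular 16-gon of circumradius 12 (perimeter = 2·16·12.000·sin(180°/16) = 74.91 mm); the cube at (8.5, -2.5) is absent (z outside [7.5, 27]); Combining (union): only the r=12 cylinder is present, so the union is just that shape — boundary = 74.91 mm. So its perimeter = 74.91 mm. Layer 30 (z = 8.4): the cylinder: section is a regular 16-gon, circumradius r=12 (perimeter = 2·16·12.000·sin(180°/16) = 74.91 mm); the cube at (8.5, -2.5) (footprint 6.5×5) is included at this height (perimeter 23.00 mm); Merging all regions: the regions partially overlap (shared area 16.26 mm²), so the edge portions inside another operand are dropped and the merged outline is re-measured after clipping — boundary = 81.81 mm. So its perimeter = 81.81 mm. Layer 30 is larger (81.81 vs 74.91 mm).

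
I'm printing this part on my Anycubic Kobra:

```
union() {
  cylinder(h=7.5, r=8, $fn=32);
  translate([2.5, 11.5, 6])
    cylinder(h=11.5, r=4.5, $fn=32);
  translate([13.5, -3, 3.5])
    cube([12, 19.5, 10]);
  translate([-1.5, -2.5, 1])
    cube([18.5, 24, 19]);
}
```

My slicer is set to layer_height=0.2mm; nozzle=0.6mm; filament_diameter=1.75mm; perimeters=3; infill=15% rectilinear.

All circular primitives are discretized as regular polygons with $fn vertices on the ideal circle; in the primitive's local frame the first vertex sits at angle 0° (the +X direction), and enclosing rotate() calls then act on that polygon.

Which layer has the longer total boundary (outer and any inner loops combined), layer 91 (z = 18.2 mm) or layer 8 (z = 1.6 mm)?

layer 8 (z = 1.6 mm)

Layer 91 (z = 18.2): the cylinder does not reach this height (z outside [0, 7.5]); the cylinder at (2.5, 11.5) is absent (z outside [6, 17.5]); the cube at (13.5, -3) is absent (z outside [3.5, 13.5]); the 18.5×24 cube at (-1.5, -2.5) contributes its full rectangle (perimeter 85.00 mm); Taking the union: only the 18.5×24 cube at (-1.5, -2.5) is present, so the union is just that shape — boundary = 85.00 mm. So its perimeter = 85.00 mm. Layer 8 (z = 1.6): the r=8 cylinder contributes a regular 32-gon of circumradius 8 (perimeter = 2·32·8.000·sin(180°/32) = 50.18 mm); the cylinder at (2.5, 11.5) does not reach this height (z outside [6, 17.5]); the cube at (13.5, -3) does not reach this height (z outside [3.5, 13.5]); the cube at (-1.5, -2.5) (footprint 18.5×24) is included at this height (perimeter 85.00 mm); Taking the union: the regions partially overlap (shared area 85.18 mm²), so the edge portions inside another operand are dropped and the merged outline is re-measured after clipping — boundary = 99.17 mm. So its perimeter = 99.17 mm. Layer 8 is larger (99.17 vs 85.00 mm).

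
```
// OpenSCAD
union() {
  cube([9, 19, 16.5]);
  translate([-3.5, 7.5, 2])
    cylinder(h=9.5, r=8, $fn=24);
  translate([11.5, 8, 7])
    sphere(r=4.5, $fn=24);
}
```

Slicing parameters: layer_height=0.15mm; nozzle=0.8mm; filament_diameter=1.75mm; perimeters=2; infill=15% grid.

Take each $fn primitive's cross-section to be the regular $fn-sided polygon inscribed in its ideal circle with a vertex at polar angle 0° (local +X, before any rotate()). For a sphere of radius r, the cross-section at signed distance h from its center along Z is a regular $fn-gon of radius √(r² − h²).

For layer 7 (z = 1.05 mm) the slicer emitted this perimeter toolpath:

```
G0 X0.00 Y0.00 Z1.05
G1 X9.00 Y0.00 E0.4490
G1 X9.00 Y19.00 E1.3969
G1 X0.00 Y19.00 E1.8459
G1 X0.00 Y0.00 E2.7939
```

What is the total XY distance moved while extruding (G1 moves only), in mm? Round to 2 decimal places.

56.00 mm

Sum the Euclidean lengths of each G1 segment: total = 56.00 mm.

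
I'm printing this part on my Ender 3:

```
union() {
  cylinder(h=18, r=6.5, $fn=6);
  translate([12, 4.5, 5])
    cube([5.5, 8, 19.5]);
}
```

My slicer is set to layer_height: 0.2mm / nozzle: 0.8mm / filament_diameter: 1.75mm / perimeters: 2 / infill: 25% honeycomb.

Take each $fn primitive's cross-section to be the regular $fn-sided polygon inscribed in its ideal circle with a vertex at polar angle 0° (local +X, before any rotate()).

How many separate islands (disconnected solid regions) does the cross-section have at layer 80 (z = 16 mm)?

At z = 16 mm: the r=6.5 cylinder gives a regular 6-gon of circumradius 6.5 (constant along its height); the cube at (12, 4.5) (footprint 5.5×8) is included at this height; Combining (union): the 2 present regions are separate (no shared area or edge), so areas and boundary lengths simply add and each stays a separate island — 2 connected regions. Overall, the cross-section has 2 separate islands. Island count = 2.

2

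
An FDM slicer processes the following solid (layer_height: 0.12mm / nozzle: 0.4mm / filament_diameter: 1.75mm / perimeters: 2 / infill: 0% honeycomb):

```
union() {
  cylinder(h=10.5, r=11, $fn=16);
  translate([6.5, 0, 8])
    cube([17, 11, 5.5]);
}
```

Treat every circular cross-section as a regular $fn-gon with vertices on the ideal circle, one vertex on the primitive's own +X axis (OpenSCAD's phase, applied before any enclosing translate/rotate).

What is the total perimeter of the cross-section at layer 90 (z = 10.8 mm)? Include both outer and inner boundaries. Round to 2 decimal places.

56.00 mm

At z = 10.8 mm: the cylinder is absent (z outside [0, 10.5]); the 17×11 cube at (6.5, 0) contributes its full rectangle (perimeter 56.00 mm); Taking the union: only the 17×11 cube at (6.5, 0) is present, so the union is just that shape — boundary = 56.00 mm. Overall, the cross-section is a single solid region. Total boundary length (outer) = 56.00 mm.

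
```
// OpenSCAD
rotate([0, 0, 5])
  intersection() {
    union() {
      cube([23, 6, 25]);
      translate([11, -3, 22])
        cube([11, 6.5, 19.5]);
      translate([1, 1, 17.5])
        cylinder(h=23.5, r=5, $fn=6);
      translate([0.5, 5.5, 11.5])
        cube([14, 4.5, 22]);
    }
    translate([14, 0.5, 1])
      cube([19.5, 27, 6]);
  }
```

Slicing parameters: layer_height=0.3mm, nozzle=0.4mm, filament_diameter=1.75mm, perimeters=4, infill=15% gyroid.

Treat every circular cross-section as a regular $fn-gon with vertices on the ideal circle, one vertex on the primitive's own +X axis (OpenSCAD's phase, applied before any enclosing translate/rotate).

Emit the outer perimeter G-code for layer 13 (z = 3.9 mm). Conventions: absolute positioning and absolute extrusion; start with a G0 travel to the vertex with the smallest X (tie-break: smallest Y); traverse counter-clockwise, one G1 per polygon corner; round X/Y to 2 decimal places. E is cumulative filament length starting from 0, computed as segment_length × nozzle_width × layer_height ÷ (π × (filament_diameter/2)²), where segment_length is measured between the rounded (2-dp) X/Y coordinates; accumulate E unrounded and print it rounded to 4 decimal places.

At z = 3.9 mm: the cube (footprint 23×6) is included at this height; the cube at (11, -3) is not intersected at this z (z outside [22, 41.5]); the cylinder at (1, 1) is absent (z outside [17.5, 41]); the cube at (0.5, 5.5) does not reach this height (z outside [11.5, 33.5]); Combining (union): only the 23×6 cube is present, so the union is just that shape — 1 connected region; the 19.5×27 cube at (14, 0.5) contributes its full rectangle; Taking the intersection: the 19.5×27 cube at (14, 0.5) partially overlaps that combined region; clipping to the common part keeps 49.50 mm² — 1 connected region; (whole slice rotated 5° about Z — lengths, areas and connectivity unchanged). The outline is a single polygon with 4 vertices. Extrusion per mm of travel: 0.4 × 0.3 / (π × 0.875²) = 0.049890. Accumulating E over each segment gives final E = 1.4473.

G0 X13.42 Y7.20 Z3.90
G1 X13.90 Y1.72 E0.2744
G1 X22.87 Y2.50 E0.7236
G1 X22.39 Y7.98 E0.9981
G1 X13.42 Y7.20 E1.4473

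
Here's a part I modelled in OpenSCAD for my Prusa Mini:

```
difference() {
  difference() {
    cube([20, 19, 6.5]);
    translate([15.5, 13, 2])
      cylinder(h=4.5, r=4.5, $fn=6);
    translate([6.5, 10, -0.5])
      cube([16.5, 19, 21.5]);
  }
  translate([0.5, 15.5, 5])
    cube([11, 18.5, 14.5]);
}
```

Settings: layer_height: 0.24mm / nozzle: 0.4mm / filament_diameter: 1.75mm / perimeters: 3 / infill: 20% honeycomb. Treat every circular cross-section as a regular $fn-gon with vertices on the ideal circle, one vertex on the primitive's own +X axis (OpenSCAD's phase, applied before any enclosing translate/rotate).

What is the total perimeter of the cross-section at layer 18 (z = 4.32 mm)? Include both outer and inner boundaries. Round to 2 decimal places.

79.04 mm

At z = 4.32 mm: the 20×19 cube contributes its full rectangle (perimeter 78.00 mm); the cylinder at (15.5, 13): section is a regular 6-gon, circumradius r=4.5 (perimeter = 2·6·4.500·sin(180°/6) = 27.00 mm); the cube at (6.5, 10) (footprint 16.5×19) is included at this height (perimeter 71.00 mm); Subtracting the remaining from the first: starting from the 20×19 cube, the r=4.5 cylinder at (15.5, 13) lies inside it touching the edge (removes its full 52.61 mm²); the 16.5×19 cube at (6.5, 10) partially overlaps it — only the 73.39 mm² overlap (of its 313.50 mm²) is removed, clipping the outline — boundary = 79.04 mm; the cube at (0.5, 15.5) is absent (z outside [5, 19.5]); Taking the first minus the rest: none of the subtracted shapes is present at this height, so the result so far is unchanged — boundary = 79.04 mm. Overall, the cross-section is a single solid region. Total boundary length (outer) = 79.04 mm.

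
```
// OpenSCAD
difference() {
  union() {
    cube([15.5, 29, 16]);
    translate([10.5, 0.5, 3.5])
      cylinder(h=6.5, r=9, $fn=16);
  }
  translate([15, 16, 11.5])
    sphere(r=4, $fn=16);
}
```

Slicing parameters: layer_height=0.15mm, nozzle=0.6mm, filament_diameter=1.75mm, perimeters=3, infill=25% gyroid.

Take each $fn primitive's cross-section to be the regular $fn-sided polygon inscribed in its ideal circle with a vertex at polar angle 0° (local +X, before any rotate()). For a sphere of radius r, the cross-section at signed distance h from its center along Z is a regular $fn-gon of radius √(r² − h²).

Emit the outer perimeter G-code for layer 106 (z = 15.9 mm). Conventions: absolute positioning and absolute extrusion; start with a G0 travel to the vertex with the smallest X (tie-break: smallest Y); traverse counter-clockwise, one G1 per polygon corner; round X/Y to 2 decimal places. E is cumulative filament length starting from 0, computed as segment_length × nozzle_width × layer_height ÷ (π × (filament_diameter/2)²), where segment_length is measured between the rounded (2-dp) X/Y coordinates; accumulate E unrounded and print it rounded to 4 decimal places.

At z = 15.9 mm: the 15.5×29 cube contributes its full rectangle; the cylinder at (10.5, 0.5) is absent (z outside [3.5, 10]); Taking the union: only the 15.5×29 cube is present, so the union is just that shape — 1 connected region; the sphere at (15, 16) does not reach this height (|z−center|=4.400 > r=4); After the difference (first − rest): none of the subtracted shapes is present at this height, so that combined region is unchanged — 1 connected region. The outline is a single polygon with 4 vertices. Extrusion per mm of travel: 0.6 × 0.15 / (π × 0.875²) = 0.037418. Accumulating E over each segment gives final E = 3.3302.

G0 X0.00 Y0.00 Z15.90
G1 X15.50 Y0.00 E0.5800
G1 X15.50 Y29.00 E1.6651
G1 X0.00 Y29.00 E2.2451
G1 X0.00 Y0.00 E3.3302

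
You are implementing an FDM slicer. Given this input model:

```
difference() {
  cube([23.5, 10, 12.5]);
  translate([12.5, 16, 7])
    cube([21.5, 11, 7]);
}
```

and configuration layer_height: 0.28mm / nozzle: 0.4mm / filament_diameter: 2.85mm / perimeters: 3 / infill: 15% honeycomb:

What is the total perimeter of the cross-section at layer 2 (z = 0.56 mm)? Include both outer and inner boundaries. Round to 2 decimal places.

At z = 0.56 mm: the cube is present — its section is the full 23.5×10 rectangle (perimeter 67.00 mm); the cube at (12.5, 16) is not intersected at this z (z outside [7, 14]); Taking the first minus the rest: none of the subtracted shapes is present at this height, so the 23.5×10 cube is unchanged — boundary = 67.00 mm. Overall, the cross-section is a single solid region. Total boundary length (outer) = 67.00 mm.

67.00 mm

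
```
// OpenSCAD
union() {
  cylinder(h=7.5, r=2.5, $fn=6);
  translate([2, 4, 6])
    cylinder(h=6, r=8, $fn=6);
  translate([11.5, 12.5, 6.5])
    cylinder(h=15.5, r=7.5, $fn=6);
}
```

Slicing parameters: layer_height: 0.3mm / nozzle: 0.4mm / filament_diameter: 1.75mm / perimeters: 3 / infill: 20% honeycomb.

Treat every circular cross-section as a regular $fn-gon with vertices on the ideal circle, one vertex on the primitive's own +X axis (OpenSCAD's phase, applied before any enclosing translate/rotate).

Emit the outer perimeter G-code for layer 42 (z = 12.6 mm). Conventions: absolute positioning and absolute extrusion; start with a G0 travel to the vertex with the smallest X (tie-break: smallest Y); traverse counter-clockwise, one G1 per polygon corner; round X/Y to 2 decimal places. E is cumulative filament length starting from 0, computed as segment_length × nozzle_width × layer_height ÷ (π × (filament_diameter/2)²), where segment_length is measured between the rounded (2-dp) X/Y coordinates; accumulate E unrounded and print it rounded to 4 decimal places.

At z = 12.6 mm: the cylinder does not reach this height (z outside [0, 7.5]); the cylinder at (2, 4) is not intersected at this z (z outside [6, 12]); the r=7.5 cylinder at (11.5, 12.5) contributes a regular 6-gon of circumradius 7.5; Merging all regions: only the r=7.5 cylinder at (11.5, 12.5) is present, so the union is just that shape — 1 connected region. The outline is a single polygon with 6 vertices. Extrusion per mm of travel: 0.4 × 0.3 / (π × 0.875²) = 0.049890. Accumulating E over each segment gives final E = 2.2459.

G0 X4.00 Y12.50 Z12.60
G1 X7.75 Y6.00 E0.3744
G1 X15.25 Y6.00 E0.7486
G1 X19.00 Y12.50 E1.1229
G1 X15.25 Y19.00 E1.4973
G1 X7.75 Y19.00 E1.8715
G1 X4.00 Y12.50 E2.2459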